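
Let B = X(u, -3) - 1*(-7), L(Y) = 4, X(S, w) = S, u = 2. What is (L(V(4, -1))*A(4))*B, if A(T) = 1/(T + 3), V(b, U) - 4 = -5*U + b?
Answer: 36/7 ≈ 5.1429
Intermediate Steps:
V(b, U) = 4 + b - 5*U (V(b, U) = 4 + (-5*U + b) = 4 + (b - 5*U) = 4 + b - 5*U)
B = 9 (B = 2 - 1*(-7) = 2 + 7 = 9)
A(T) = 1/(3 + T)
(L(V(4, -1))*A(4))*B = (4/(3 + 4))*9 = (4/7)*9 = 36/7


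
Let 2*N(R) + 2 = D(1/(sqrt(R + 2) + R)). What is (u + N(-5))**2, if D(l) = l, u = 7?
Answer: (1416*sqrt(3) + 3049*I)/(8*(5*sqrt(3) + 11*I)) ≈ 34.936 - 0.36563*I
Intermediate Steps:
N(R) = -1 + 1/(2*(R + sqrt(2 + R))) (N(R) = -1 + 1/(2*(sqrt(R + 2) + R)) = -1 + 1/(2*(sqrt(2 + R) + R)) = -1 + 1/(2*(R + sqrt(2 + R))))
(u + N(-5))**2 = (7 + (1/2 - 1*(-5) - sqrt(2 - 5))/(-5 + sqrt(2 - 5)))**2 = (7 + (1/2 + 5 - sqrt(-3))/(-5 + sqrt(-3)))**2 = (7 + (1/2 + 5 - I*sqrt(3))/(-5 + I*sqrt(3)))**2 = (7 + (11/2 - I*sqrt(3))/(-5 + I*sqrt(3)))**2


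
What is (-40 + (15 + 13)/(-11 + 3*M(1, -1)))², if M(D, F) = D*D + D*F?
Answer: 219024/121 ≈ 1810.1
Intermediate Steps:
M(D, F) = D² + D*F
(-40 + (15 + 13)/(-11 + 3*M(1, -1)))² = (-40 + (15 + 13)/(-11 + 3*(1*(1 - 1))))² = (-40 + 28/(-11 + 3*(1*0)))² = (-40 + 28/(-11 + 3*0))² = (-40 + 28/(-11 + 0))² = (-40 + 28/(-11))² = (-40 + 28*(-1/11))² = (-40 - 28/11)² = (-468/11)² = 219024/121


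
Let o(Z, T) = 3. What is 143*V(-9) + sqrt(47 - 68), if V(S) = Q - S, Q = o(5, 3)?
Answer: 1716 + I*sqrt(21) ≈ 1716.0 + 4.5826*I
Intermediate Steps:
Q = 3
V(S) = 3 - S
143*V(-9) + sqrt(47 - 68) = 143*(3 - 1*(-9)) + sqrt(47 - 68) = 143*(3 + 9) + sqrt(-21) = 143*12 + I*sqrt(21) = 1716 + I*sqrt(21)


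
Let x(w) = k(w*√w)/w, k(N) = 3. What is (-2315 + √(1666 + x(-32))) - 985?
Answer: -3300 + √106618/8 ≈ -3259.2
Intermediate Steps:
x(w) = 3/w
(-2315 + √(1666 + x(-32))) - 985 = (-2315 + √(1666 + 3/(-32))) - 985 = (-2315 + √(1666 + 3*(-1/32))) - 985 = (-2315 + √(1666 - 3/32)) - 985 = (-2315 + √(53309/32)) - 985 = (-2315 + √106618/8) - 985 = -3300 + √106618/8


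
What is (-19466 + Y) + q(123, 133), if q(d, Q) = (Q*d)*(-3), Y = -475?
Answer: -69018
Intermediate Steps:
q(d, Q) = -3*Q*d
(-19466 + Y) + q(123, 133) = (-19466 - 475) - 3*133*123 = -19941 - 49077 = -69018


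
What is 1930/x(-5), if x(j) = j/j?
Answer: 1930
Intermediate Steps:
x(j) = 1
1930/x(-5) = 1930/1 = 1930*1 = 1930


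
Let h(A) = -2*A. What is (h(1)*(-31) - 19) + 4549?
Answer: 4592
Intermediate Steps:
(h(1)*(-31) - 19) + 4549 = (-2*1*(-31) - 19) + 4549 = (-2*(-31) - 19) + 4549 = (62 - 19) + 4549 = 43 + 4549 = 4592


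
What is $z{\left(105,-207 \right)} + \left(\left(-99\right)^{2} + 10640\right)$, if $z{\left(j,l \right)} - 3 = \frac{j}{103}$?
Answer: $\frac{2105837}{103} \approx 20445.0$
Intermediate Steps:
$z{\left(j,l \right)} = 3 + \frac{j}{103}$
$z{\left(105,-207 \right)} + \left(\left(-99\right)^{2} + 10640\right) = \left(3 + \frac{1}{103} \cdot 105\right) + \left(\left(-99\right)^{2} + 10640\right) = \left(3 + \frac{105}{103}\right) + \left(9801 + 10640\right) = \frac{414}{103} + 20441 = \frac{2105837}{103}$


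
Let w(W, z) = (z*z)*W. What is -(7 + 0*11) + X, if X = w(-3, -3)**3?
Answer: -19690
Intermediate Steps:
w(W, z) = W*z**2 (w(W, z) = z**2*W = W*z**2)
X = -19683 (X = (-3*(-3)**2)**3 = (-3*9)**3 = (-27)**3 = -19683)
-(7 + 0*11) + X = -(7 + 0*11) - 19683 = -(7 + 0) - 19683 = -1*7 - 19683 = -7 - 19683 = -19690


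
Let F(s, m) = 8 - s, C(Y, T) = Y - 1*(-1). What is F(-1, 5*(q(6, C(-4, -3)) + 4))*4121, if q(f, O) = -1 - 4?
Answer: 37089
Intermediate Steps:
C(Y, T) = 1 + Y (C(Y, T) = Y + 1 = 1 + Y)
q(f, O) = -5
F(-1, 5*(q(6, C(-4, -3)) + 4))*4121 = (8 - 1*(-1))*4121 = (8 + 1)*4121 = 9*4121 = 37089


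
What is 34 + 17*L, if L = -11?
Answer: -153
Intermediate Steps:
34 + 17*L = 34 + 17*(-11) = 34 - 187 = -153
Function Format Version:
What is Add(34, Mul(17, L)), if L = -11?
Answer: -153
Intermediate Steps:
Add(34, Mul(17, L)) = Add(34, Mul(17, -11)) = Add(34, -187) = -153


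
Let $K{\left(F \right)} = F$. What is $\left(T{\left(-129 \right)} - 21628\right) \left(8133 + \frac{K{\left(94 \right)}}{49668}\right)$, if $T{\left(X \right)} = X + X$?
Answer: $- \frac{2210212085767}{12417} \approx -1.78 \cdot 10^{8}$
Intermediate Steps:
$T{\left(X \right)} = 2 X$
$\left(T{\left(-129 \right)} - 21628\right) \left(8133 + \frac{K{\left(94 \right)}}{49668}\right) = \left(2 \left(-129\right) - 21628\right) \left(8133 + \frac{94}{49668}\right) = \left(-258 - 21628\right) \left(8133 + 94 \cdot \frac{1}{49668}\right) = - 21886 \left(8133 + \frac{47}{24834}\right) = \left(-21886\right) \frac{201974969}{24834} = - \frac{2210212085767}{12417}$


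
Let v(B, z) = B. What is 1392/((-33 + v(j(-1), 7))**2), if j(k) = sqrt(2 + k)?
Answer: 87/64 ≈ 1.3594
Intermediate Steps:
1392/((-33 + v(j(-1), 7))**2) = 1392/((-33 + sqrt(2 - 1))**2) = 1392/((-33 + sqrt(1))**2) = 1392/((-33 + 1)**2) = 1392/((-32)**2) = 1392/1024 = 1392*(1/1024) = 87/64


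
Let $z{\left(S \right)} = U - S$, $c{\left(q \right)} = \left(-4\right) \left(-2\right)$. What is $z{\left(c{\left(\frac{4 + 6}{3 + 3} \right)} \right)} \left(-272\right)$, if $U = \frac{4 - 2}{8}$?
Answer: $2108$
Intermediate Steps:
$c{\left(q \right)} = 8$
$U = \frac{1}{4}$ ($U = 2 \cdot \frac{1}{8} = \frac{1}{4} \approx 0.25$)
$z{\left(S \right)} = \frac{1}{4} - S$
$z{\left(c{\left(\frac{4 + 6}{3 + 3} \right)} \right)} \left(-272\right) = \left(\frac{1}{4} - 8\right) \left(-272\right) = \left(- \frac{31}{4}\right) \left(-272\right) = 2108$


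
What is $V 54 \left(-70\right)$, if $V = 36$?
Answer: $-136080$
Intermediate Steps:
$V 54 \left(-70\right) = 36 \cdot 54 \left(-70\right) = 1944 \left(-70\right) = -136080$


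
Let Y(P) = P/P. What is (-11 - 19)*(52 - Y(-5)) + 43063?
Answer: 41533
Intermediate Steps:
Y(P) = 1
(-11 - 19)*(52 - Y(-5)) + 43063 = (-11 - 19)*(52 - 1*1) + 43063 = -30*(52 - 1) + 43063 = -30*51 + 43063 = -1530 + 43063 = 41533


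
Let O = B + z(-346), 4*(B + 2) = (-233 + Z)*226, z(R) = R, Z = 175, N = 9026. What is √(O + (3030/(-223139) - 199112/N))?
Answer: I*√3698504373282846383543/1007026307 ≈ 60.391*I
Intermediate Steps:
B = -3279 (B = -2 + ((-233 + 175)*226)/4 = -2 + (-58*226)/4 = -2 + (¼)*(-13108) = -2 - 3277 = -3279)
O = -3625 (O = -3279 - 346 = -3625)
√(O + (3030/(-223139) - 199112/N)) = √(-3625 + (3030/(-223139) - 199112/9026)) = √(-3625 + (3030*(-1/223139) - 199112*1/9026)) = √(-3625 + (-3030/223139 - 99556/4513)) = √(-3625 - 22228500674/1007026307) = √(-3672698863549/1007026307) = I*√3698504373282846383543/1007026307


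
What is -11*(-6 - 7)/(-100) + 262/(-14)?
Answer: -14101/700 ≈ -20.144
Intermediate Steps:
-11*(-6 - 7)/(-100) + 262/(-14) = -11*(-13)*(-1/100) + 262*(-1/14) = 143*(-1/100) - 131/7 = -143/100 - 131/7 = -14101/700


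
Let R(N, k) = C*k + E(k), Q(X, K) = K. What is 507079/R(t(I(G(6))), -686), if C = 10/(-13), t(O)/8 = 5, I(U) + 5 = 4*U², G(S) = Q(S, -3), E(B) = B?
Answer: -6592027/2058 ≈ -3203.1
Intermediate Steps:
G(S) = -3
I(U) = -5 + 4*U²
t(O) = 40 (t(O) = 8*5 = 40)
C = -10/13 (C = 10*(-1/13) = -10/13 ≈ -0.76923)
R(N, k) = 3*k/13 (R(N, k) = -10*k/13 + k = 3*k/13)
507079/R(t(I(G(6))), -686) = 507079/(((3/13)*(-686))) = 507079/(-2058/13) = 507079*(-13/2058) = -6592027/2058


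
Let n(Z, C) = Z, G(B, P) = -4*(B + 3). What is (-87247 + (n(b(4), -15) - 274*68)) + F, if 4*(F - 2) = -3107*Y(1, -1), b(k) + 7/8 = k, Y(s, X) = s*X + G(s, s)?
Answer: -741353/8 ≈ -92669.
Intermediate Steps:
G(B, P) = -12 - 4*B (G(B, P) = -4*(3 + B) = -12 - 4*B)
Y(s, X) = -12 - 4*s + X*s (Y(s, X) = s*X + (-12 - 4*s) = X*s + (-12 - 4*s) = -12 - 4*s + X*s)
b(k) = -7/8 + k
F = 52827/4 (F = 2 + (-3107*(-12 - 4*1 - 1*1))/4 = 2 + (-3107*(-12 - 4 - 1))/4 = 2 + (-3107*(-17))/4 = 2 + (¼)*52819 = 2 + 52819/4 = 52827/4 ≈ 13207.)
(-87247 + (n(b(4), -15) - 274*68)) + F = (-87247 + ((-7/8 + 4) - 274*68)) + 52827/4 = (-87247 + (25/8 - 18632)) + 52827/4 = (-87247 - 149031/8) + 52827/4 = -847007/8 + 52827/4 = -741353/8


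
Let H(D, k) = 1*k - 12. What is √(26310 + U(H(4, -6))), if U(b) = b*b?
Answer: √26634 ≈ 163.20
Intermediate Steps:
H(D, k) = -12 + k (H(D, k) = k - 12 = -12 + k)
U(b) = b²
√(26310 + U(H(4, -6))) = √(26310 + (-12 - 6)²) = √(26310 + (-18)²) = √(26310 + 324) = √26634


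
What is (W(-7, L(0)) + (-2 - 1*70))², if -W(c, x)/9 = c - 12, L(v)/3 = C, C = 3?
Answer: 9801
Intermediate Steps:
L(v) = 9 (L(v) = 3*3 = 9)
W(c, x) = 108 - 9*c (W(c, x) = -9*(c - 12) = -9*(-12 + c) = 108 - 9*c)
(W(-7, L(0)) + (-2 - 1*70))² = ((108 - 9*(-7)) + (-2 - 1*70))² = ((108 + 63) + (-2 - 70))² = (171 - 72)² = 99² = 9801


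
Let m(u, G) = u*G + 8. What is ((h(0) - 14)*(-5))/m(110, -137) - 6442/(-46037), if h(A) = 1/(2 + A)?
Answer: 187843813/1386818588 ≈ 0.13545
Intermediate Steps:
m(u, G) = 8 + G*u (m(u, G) = G*u + 8 = 8 + G*u)
((h(0) - 14)*(-5))/m(110, -137) - 6442/(-46037) = ((1/(2 + 0) - 14)*(-5))/(8 - 137*110) - 6442/(-46037) = ((1/2 - 14)*(-5))/(8 - 15070) - 6442*(-1/46037) = ((½ - 14)*(-5))/(-15062) + 6442/46037 = -27/2*(-5)*(-1/15062) + 6442/46037 = (135/2)*(-1/15062) + 6442/46037 = -135/30124 + 6442/46037 = 187843813/1386818588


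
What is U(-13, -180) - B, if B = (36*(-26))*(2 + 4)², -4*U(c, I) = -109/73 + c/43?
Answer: 105773153/3139 ≈ 33696.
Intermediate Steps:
U(c, I) = 109/292 - c/172 (U(c, I) = -(-109/73 + c/43)/4 = 109/292 - c/172)
B = -33696 (B = -936*6² = -936*36 = -33696)
U(-13, -180) - B = (109/292 - 1/172*(-13)) - 1*(-33696) = (109/292 + 13/172) + 33696 = 1409/3139 + 33696 = 105773153/3139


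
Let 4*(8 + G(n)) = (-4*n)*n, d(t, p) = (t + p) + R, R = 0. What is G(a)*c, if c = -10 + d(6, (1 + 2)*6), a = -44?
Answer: -27216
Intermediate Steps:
d(t, p) = p + t (d(t, p) = (t + p) + 0 = (p + t) + 0 = p + t)
G(n) = -8 - n² (G(n) = -8 + ((-4*n)*n)/4 = -8 + (-4*n²)/4 = -8 - n²)
c = 14 (c = -10 + ((1 + 2)*6 + 6) = -10 + (3*6 + 6) = -10 + (18 + 6) = -10 + 24 = 14)
G(a)*c = (-8 - 1*(-44)²)*14 = (-8 - 1*1936)*14 = (-8 - 1936)*14 = -1944*14 = -27216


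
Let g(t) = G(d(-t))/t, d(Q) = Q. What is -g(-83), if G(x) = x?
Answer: 1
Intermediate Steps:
g(t) = -1 (g(t) = (-t)/t = -1)
-g(-83) = -1*(-1) = 1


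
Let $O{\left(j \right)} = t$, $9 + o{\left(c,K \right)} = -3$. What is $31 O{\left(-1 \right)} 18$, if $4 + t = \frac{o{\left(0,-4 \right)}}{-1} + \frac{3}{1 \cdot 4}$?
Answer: $\frac{9765}{2} \approx 4882.5$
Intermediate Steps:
$o{\left(c,K \right)} = -12$ ($o{\left(c,K \right)} = -9 - 3 = -12$)
$t = \frac{35}{4}$ ($t = -4 + \left(- \frac{12}{-1} + \frac{3}{1 \cdot 4}\right) = -4 + \left(\left(-12\right) \left(-1\right) + \frac{3}{4}\right) = -4 + \left(12 + 3 \cdot \frac{1}{4}\right) = -4 + \left(12 + \frac{3}{4}\right) = -4 + \frac{51}{4} = \frac{35}{4} \approx 8.75$)
$O{\left(j \right)} = \frac{35}{4}$
$31 O{\left(-1 \right)} 18 = 31 \cdot \frac{35}{4} \cdot 18 = \frac{1085}{4} \cdot 18 = \frac{9765}{2}$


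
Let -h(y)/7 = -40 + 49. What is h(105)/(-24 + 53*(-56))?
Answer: 63/2992 ≈ 0.021056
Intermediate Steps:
h(y) = -63 (h(y) = -7*(-40 + 49) = -7*9 = -63)
h(105)/(-24 + 53*(-56)) = -63/(-24 + 53*(-56)) = -63/(-24 - 2968) = -63/(-2992) = -63*(-1/2992) = 63/2992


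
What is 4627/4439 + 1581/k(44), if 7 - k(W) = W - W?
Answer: 7050448/31073 ≈ 226.90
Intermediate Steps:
k(W) = 7 (k(W) = 7 - (W - W) = 7 - 1*0 = 7 + 0 = 7)
4627/4439 + 1581/k(44) = 4627/4439 + 1581/7 = 7050448/31073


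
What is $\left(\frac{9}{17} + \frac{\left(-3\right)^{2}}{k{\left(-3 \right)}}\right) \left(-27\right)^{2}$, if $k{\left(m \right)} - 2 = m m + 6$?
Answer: $\frac{13122}{17} \approx 771.88$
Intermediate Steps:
$k{\left(m \right)} = 8 + m^{2}$ ($k{\left(m \right)} = 2 + \left(m m + 6\right) = 2 + \left(m^{2} + 6\right) = 2 + \left(6 + m^{2}\right) = 8 + m^{2}$)
$\left(\frac{9}{17} + \frac{\left(-3\right)^{2}}{k{\left(-3 \right)}}\right) \left(-27\right)^{2} = \left(\frac{9}{17} + \frac{\left(-3\right)^{2}}{8 + \left(-3\right)^{2}}\right) \left(-27\right)^{2} = \left(9 \cdot \frac{1}{17} + \frac{9}{8 + 9}\right) 729 = \left(\frac{9}{17} + \frac{9}{17}\right) 729 = \frac{18}{17} \cdot 729 = \frac{13122}{17}$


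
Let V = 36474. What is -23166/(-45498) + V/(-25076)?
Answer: -89881953/95075654 ≈ -0.94537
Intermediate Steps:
-23166/(-45498) + V/(-25076) = -23166/(-45498) + 36474/(-25076) = -23166*(-1/45498) + 36474*(-1/25076) = 3861/7583 - 18237/12538 = -89881953/95075654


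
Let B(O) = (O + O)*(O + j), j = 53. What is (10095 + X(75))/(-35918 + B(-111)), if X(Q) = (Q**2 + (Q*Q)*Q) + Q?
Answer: -218835/11521 ≈ -18.994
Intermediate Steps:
B(O) = 2*O*(53 + O) (B(O) = (O + O)*(O + 53) = (2*O)*(53 + O) = 2*O*(53 + O))
X(Q) = Q + Q**2 + Q**3 (X(Q) = (Q**2 + Q**2*Q) + Q = (Q**2 + Q**3) + Q = Q + Q**2 + Q**3)
(10095 + X(75))/(-35918 + B(-111)) = (10095 + 75*(1 + 75 + 75**2))/(-35918 + 2*(-111)*(53 - 111)) = (10095 + 75*(1 + 75 + 5625))/(-35918 + 2*(-111)*(-58)) = (10095 + 75*5701)/(-35918 + 12876) = (10095 + 427575)/(-23042) = 437670*(-1/23042) = -218835/11521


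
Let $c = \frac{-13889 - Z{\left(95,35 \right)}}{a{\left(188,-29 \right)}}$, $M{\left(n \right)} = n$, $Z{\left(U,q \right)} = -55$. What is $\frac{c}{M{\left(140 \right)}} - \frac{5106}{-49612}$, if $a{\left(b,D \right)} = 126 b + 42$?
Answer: $\frac{2034602599}{20602623300} \approx 0.098755$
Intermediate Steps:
$a{\left(b,D \right)} = 42 + 126 b$
$c = - \frac{6917}{11865}$ ($c = \frac{-13889 - -55}{42 + 126 \cdot 188} = \frac{-13889 + 55}{42 + 23688} = - \frac{13834}{23730} = \left(-13834\right) \frac{1}{23730} = - \frac{6917}{11865} \approx -0.58298$)
$\frac{c}{M{\left(140 \right)}} - \frac{5106}{-49612} = - \frac{6917}{11865 \cdot 140} - \frac{5106}{-49612} = \left(- \frac{6917}{11865}\right) \frac{1}{140} - - \frac{2553}{24806} = - \frac{6917}{1661100} + \frac{2553}{24806} = \frac{2034602599}{20602623300}$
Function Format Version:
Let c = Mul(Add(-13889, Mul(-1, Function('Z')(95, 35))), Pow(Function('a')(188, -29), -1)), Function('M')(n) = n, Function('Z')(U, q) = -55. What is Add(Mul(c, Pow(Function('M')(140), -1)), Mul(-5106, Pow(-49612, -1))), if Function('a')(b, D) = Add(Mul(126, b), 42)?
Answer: Rational(2034602599, 20602623300) ≈ 0.098755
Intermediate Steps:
Function('a')(b, D) = Add(42, Mul(126, b))
c = Rational(-6917, 11865) (c = Mul(Add(-13889, Mul(-1, -55)), Pow(Add(42, Mul(126, 188)), -1)) = Mul(Add(-13889, 55), Pow(Add(42, 23688), -1)) = Mul(-13834, Pow(23730, -1)) = Mul(-13834, Rational(1, 23730)) = Rational(-6917, 11865) ≈ -0.58298)
Add(Mul(c, Pow(Function('M')(140), -1)), Mul(-5106, Pow(-49612, -1))) = Add(Mul(Rational(-6917, 11865), Pow(140, -1)), Mul(-5106, Pow(-49612, -1))) = Add(Mul(Rational(-6917, 11865), Rational(1, 140)), Mul(-5106, Rational(-1, 49612))) = Add(Rational(-6917, 1661100), Rational(2553, 24806)) = Rational(2034602599, 20602623300)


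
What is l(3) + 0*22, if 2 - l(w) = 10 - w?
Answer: -5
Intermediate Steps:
l(w) = -8 + w (l(w) = 2 - (10 - w) = 2 + (-10 + w) = -8 + w)
l(3) + 0*22 = (-8 + 3) + 0*22 = -5 + 0 = -5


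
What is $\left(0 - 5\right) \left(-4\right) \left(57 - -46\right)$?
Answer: $2060$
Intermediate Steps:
$\left(0 - 5\right) \left(-4\right) \left(57 - -46\right) = \left(0 - 5\right) \left(-4\right) \left(57 + 46\right) = \left(-5\right) \left(-4\right) 103 = 20 \cdot 103 = 2060$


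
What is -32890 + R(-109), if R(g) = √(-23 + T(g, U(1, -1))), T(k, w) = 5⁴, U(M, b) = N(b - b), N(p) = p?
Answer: -32890 + √602 ≈ -32865.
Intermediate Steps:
U(M, b) = 0 (U(M, b) = b - b = 0)
T(k, w) = 625
R(g) = √602 (R(g) = √(-23 + 625) = √602)
-32890 + R(-109) = -32890 + √602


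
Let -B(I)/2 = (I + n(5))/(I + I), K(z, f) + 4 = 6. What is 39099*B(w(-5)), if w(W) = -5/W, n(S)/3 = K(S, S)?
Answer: -273693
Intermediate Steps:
K(z, f) = 2 (K(z, f) = -4 + 6 = 2)
n(S) = 6 (n(S) = 3*2 = 6)
B(I) = -(6 + I)/I (B(I) = -2*(I + 6)/(I + I) = -2*(6 + I)/(2*I) = -2*(6 + I)*1/(2*I) = -(6 + I)/I)
39099*B(w(-5)) = 39099*((-6 - (-5)/(-5))/((-5/(-5)))) = 39099*((-6 - (-5)*(-1)/5)/((-5*(-⅕)))) = 39099*((-6 - 1*1)/1) = 39099*(1*(-6 - 1)) = 39099*(1*(-7)) = 39099*(-7) = -273693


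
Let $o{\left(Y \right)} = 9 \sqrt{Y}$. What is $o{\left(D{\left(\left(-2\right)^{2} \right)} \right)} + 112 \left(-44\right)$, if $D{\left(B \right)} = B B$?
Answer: $-4892$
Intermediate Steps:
$D{\left(B \right)} = B^{2}$
$o{\left(D{\left(\left(-2\right)^{2} \right)} \right)} + 112 \left(-44\right) = 9 \sqrt{\left(\left(-2\right)^{2}\right)^{2}} + 112 \left(-44\right) = 9 \sqrt{4^{2}} - 4928 = 9 \sqrt{16} - 4928 = 9 \cdot 4 - 4928 = 36 - 4928 = -4892$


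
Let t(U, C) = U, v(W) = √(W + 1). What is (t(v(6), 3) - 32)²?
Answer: (32 - √7)² ≈ 861.67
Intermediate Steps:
v(W) = √(1 + W)
(t(v(6), 3) - 32)² = (√(1 + 6) - 32)² = (√7 - 32)² = (-32 + √7)²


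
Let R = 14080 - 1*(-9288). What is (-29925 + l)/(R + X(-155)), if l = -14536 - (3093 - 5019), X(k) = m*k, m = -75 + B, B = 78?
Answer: -42535/22903 ≈ -1.8572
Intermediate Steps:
m = 3 (m = -75 + 78 = 3)
X(k) = 3*k
l = -12610 (l = -14536 - 1*(-1926) = -14536 + 1926 = -12610)
R = 23368 (R = 14080 + 9288 = 23368)
(-29925 + l)/(R + X(-155)) = (-29925 - 12610)/(23368 + 3*(-155)) = -42535/(23368 - 465) = -42535/22903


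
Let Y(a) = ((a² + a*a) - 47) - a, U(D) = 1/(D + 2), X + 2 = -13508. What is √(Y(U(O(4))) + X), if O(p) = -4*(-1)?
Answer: I*√122014/3 ≈ 116.44*I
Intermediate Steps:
X = -13510 (X = -2 - 13508 = -13510)
O(p) = 4
U(D) = 1/(2 + D)
Y(a) = -47 - a + 2*a² (Y(a) = ((a² + a²) - 47) - a = (2*a² - 47) - a = (-47 + 2*a²) - a = -47 - a + 2*a²)
√(Y(U(O(4))) + X) = √((-47 - 1/(2 + 4) + 2*(1/(2 + 4))²) - 13510) = √((-47 - 1/6 + 2*(1/6)²) - 13510) = √((-47 - 1*⅙ + 2*(⅙)²) - 13510) = √((-47 - ⅙ + 2*(1/36)) - 13510) = √((-47 - ⅙ + 1/18) - 13510) = √(-424/9 - 13510) = √(-122014/9) = I*√122014/3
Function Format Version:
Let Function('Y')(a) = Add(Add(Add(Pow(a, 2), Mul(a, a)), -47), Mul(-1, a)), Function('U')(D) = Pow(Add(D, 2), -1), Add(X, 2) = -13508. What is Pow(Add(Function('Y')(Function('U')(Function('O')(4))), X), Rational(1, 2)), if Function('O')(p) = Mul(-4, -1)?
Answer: Mul(Rational(1, 3), I, Pow(122014, Rational(1, 2))) ≈ Mul(116.44, I)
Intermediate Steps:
X = -13510 (X = Add(-2, -13508) = -13510)
Function('O')(p) = 4
Function('U')(D) = Pow(Add(2, D), -1)
Function('Y')(a) = Add(-47, Mul(-1, a), Mul(2, Pow(a, 2))) (Function('Y')(a) = Add(Add(Add(Pow(a, 2), Pow(a, 2)), -47), Mul(-1, a)) = Add(Add(Mul(2, Pow(a, 2)), -47), Mul(-1, a)) = Add(Add(-47, Mul(2, Pow(a, 2))), Mul(-1, a)) = Add(-47, Mul(-1, a), Mul(2, Pow(a, 2))))
Pow(Add(Function('Y')(Function('U')(Function('O')(4))), X), Rational(1, 2)) = Pow(Add(Add(-47, Mul(-1, Pow(Add(2, 4), -1)), Mul(2, Pow(Pow(Add(2, 4), -1), 2))), -13510), Rational(1, 2)) = Pow(Add(Add(-47, Mul(-1, Pow(6, -1)), Mul(2, Pow(Pow(6, -1), 2))), -13510), Rational(1, 2)) = Pow(Add(Add(-47, Mul(-1, Rational(1, 6)), Mul(2, Pow(Rational(1, 6), 2))), -13510), Rational(1, 2)) = Pow(Add(Add(-47, Rational(-1, 6), Mul(2, Rational(1, 36))), -13510), Rational(1, 2)) = Pow(Add(Add(-47, Rational(-1, 6), Rational(1, 18)), -13510), Rational(1, 2)) = Pow(Add(Rational(-424, 9), -13510), Rational(1, 2)) = Pow(Rational(-122014, 9), Rational(1, 2)) = Mul(Rational(1, 3), I, Pow(122014, Rational(1, 2)))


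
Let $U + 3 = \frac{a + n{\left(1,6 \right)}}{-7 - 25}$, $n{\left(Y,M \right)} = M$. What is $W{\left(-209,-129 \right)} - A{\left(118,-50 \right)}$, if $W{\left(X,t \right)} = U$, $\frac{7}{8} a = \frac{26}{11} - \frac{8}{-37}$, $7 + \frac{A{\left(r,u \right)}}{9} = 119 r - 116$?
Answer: $- \frac{815786109}{6512} \approx -1.2527 \cdot 10^{5}$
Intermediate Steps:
$A{\left(r,u \right)} = -1107 + 1071 r$ ($A{\left(r,u \right)} = -63 + 9 \left(119 r - 116\right) = -63 + 9 \left(-116 + 119 r\right) = -63 + \left(-1044 + 1071 r\right) = -1107 + 1071 r$)
$a = \frac{1200}{407}$ ($a = \frac{8 \left(\frac{26}{11} - \frac{8}{-37}\right)}{7} = \frac{8 \left(26 \cdot \frac{1}{11} - - \frac{8}{37}\right)}{7} = \frac{8 \left(\frac{26}{11} + \frac{8}{37}\right)}{7} = \frac{8}{7} \cdot \frac{1050}{407} = \frac{1200}{407} \approx 2.9484$)
$U = - \frac{21357}{6512}$ ($U = -3 + \frac{\frac{1200}{407} + 6}{-7 - 25} = -3 + \frac{3642}{407 \left(-32\right)} = -3 + \frac{3642}{407} \left(- \frac{1}{32}\right) = -3 - \frac{1821}{6512} = - \frac{21357}{6512} \approx -3.2796$)
$W{\left(X,t \right)} = - \frac{21357}{6512}$
$W{\left(-209,-129 \right)} - A{\left(118,-50 \right)} = - \frac{21357}{6512} - \left(-1107 + 1071 \cdot 118\right) = - \frac{21357}{6512} - \left(-1107 + 126378\right) = - \frac{21357}{6512} - 125271 = - \frac{815786109}{6512}$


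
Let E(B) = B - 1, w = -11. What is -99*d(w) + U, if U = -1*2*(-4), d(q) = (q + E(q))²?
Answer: -52363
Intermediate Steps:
E(B) = -1 + B
d(q) = (-1 + 2*q)² (d(q) = (q + (-1 + q))² = (-1 + 2*q)²)
U = 8 (U = -2*(-4) = 8)
-99*d(w) + U = -99*(-1 + 2*(-11))² + 8 = -99*(-1 - 22)² + 8 = -99*(-23)² + 8 = -99*529 + 8 = -52371 + 8 = -52363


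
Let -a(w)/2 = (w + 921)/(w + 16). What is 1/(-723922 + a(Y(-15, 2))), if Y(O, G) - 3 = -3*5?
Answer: -2/1448753 ≈ -1.3805e-6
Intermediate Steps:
Y(O, G) = -12 (Y(O, G) = 3 - 3*5 = 3 - 15 = -12)
a(w) = -2*(921 + w)/(16 + w) (a(w) = -2*(w + 921)/(w + 16) = -2*(921 + w)/(16 + w))
1/(-723922 + a(Y(-15, 2))) = 1/(-723922 + 2*(-921 - 1*(-12))/(16 - 12)) = 1/(-723922 + 2*(-921 + 12)/4) = 1/(-723922 + 2*(¼)*(-909)) = 1/(-723922 - 909/2) = 1/(-1448753/2) = -2/1448753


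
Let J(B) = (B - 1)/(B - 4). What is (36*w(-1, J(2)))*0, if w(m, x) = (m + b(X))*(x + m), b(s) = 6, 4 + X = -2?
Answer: 0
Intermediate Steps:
X = -6 (X = -4 - 2 = -6)
J(B) = (-1 + B)/(-4 + B)
w(m, x) = (6 + m)*(m + x) (w(m, x) = (m + 6)*(x + m) = (6 + m)*(m + x))
(36*w(-1, J(2)))*0 = (36*((-1)² + 6*(-1) + 6*((-1 + 2)/(-4 + 2)) - (-1 + 2)/(-4 + 2)))*0 = (36*(1 - 6 + 6*(1/(-2)) - 1/(-2)))*0 = (36*(1 - 6 + 6*(-½*1) - (-1)/2))*0 = (36*(1 - 6 + 6*(-½) - 1*(-½)))*0 = (36*(1 - 6 - 3 + ½))*0 = (36*(-15/2))*0 = -270*0 = 0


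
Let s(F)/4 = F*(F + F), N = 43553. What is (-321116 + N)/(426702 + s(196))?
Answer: -25233/66730 ≈ -0.37814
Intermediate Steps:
s(F) = 8*F**2 (s(F) = 4*(F*(F + F)) = 4*(F*(2*F)) = 4*(2*F**2) = 8*F**2)
(-321116 + N)/(426702 + s(196)) = (-321116 + 43553)/(426702 + 8*196**2) = -277563/(426702 + 8*38416) = -277563/(426702 + 307328) = -277563/734030 = -277563*1/734030 = -25233/66730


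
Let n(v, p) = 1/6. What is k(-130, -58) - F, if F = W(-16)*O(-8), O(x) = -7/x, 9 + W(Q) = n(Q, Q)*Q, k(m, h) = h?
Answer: -1147/24 ≈ -47.792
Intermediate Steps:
n(v, p) = ⅙
W(Q) = -9 + Q/6
F = -245/24 (F = (-9 + (⅙)*(-16))*(-7/(-8)) = (-9 - 8/3)*(-7*(-⅛)) = -35/3*7/8 = -245/24 ≈ -10.208)
k(-130, -58) - F = -58 - 1*(-245/24) = -58 + 245/24 = -1147/24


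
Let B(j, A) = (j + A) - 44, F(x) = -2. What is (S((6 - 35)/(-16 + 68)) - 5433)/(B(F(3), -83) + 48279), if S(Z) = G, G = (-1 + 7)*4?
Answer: -601/5350 ≈ -0.11234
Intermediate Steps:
G = 24 (G = 6*4 = 24)
S(Z) = 24
B(j, A) = -44 + A + j (B(j, A) = (A + j) - 44 = -44 + A + j)
(S((6 - 35)/(-16 + 68)) - 5433)/(B(F(3), -83) + 48279) = (24 - 5433)/((-44 - 83 - 2) + 48279) = -5409/(-129 + 48279) = -5409/48150 = -5409*1/48150 = -601/5350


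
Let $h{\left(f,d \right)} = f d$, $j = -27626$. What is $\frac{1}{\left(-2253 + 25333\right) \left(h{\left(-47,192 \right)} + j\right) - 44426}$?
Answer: $- \frac{1}{845926426} \approx -1.1821 \cdot 10^{-9}$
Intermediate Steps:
$h{\left(f,d \right)} = d f$
$\frac{1}{\left(-2253 + 25333\right) \left(h{\left(-47,192 \right)} + j\right) - 44426} = \frac{1}{\left(-2253 + 25333\right) \left(192 \left(-47\right) - 27626\right) - 44426} = \frac{1}{23080 \left(-9024 - 27626\right) - 44426} = \frac{1}{23080 \left(-36650\right) - 44426} = \frac{1}{-845882000 - 44426} = \frac{1}{-845926426} = - \frac{1}{845926426}$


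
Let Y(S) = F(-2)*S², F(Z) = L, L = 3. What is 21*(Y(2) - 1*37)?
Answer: -525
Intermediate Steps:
F(Z) = 3
Y(S) = 3*S²
21*(Y(2) - 1*37) = 21*(3*2² - 1*37) = 21*(3*4 - 37) = 21*(12 - 37) = 21*(-25) = -525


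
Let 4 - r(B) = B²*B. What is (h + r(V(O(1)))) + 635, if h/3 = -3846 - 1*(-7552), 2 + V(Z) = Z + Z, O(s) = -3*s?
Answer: 12269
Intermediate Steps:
V(Z) = -2 + 2*Z (V(Z) = -2 + (Z + Z) = -2 + 2*Z)
h = 11118 (h = 3*(-3846 - 1*(-7552)) = 3*(-3846 + 7552) = 3*3706 = 11118)
r(B) = 4 - B³ (r(B) = 4 - B²*B = 4 - B³)
(h + r(V(O(1)))) + 635 = (11118 + (4 - (-2 + 2*(-3*1))³)) + 635 = (11118 + (4 - (-2 + 2*(-3))³)) + 635 = (11118 + (4 - (-2 - 6)³)) + 635 = (11118 + (4 - 1*(-8)³)) + 635 = (11118 + (4 - 1*(-512))) + 635 = (11118 + (4 + 512)) + 635 = (11118 + 516) + 635 = 11634 + 635 = 12269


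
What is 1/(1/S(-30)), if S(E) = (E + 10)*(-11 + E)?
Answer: 820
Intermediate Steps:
S(E) = (-11 + E)*(10 + E) (S(E) = (10 + E)*(-11 + E) = (-11 + E)*(10 + E))
1/(1/S(-30)) = 1/(1/(-110 + (-30)² - 1*(-30))) = 1/(1/(-110 + 900 + 30)) = 1/(1/820) = 820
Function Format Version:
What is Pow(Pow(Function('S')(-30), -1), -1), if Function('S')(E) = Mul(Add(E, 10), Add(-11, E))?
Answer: 820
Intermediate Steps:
Function('S')(E) = Mul(Add(-11, E), Add(10, E)) (Function('S')(E) = Mul(Add(10, E), Add(-11, E)) = Mul(Add(-11, E), Add(10, E)))
Pow(Pow(Function('S')(-30), -1), -1) = Pow(Pow(Add(-110, Pow(-30, 2), Mul(-1, -30)), -1), -1) = Pow(Pow(Add(-110, 900, 30), -1), -1) = Pow(Pow(820, -1), -1) = Pow(Rational(1, 820), -1) = 820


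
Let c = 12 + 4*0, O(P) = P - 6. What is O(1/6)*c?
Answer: -70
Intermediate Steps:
O(P) = -6 + P
c = 12 (c = 12 + 0 = 12)
O(1/6)*c = (-6 + 1/6)*12 = -35/6*12 = -70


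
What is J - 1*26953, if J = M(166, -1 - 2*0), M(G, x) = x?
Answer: -26954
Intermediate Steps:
J = -1 (J = -1 - 2*0 = -1 + 0 = -1)
J - 1*26953 = -1 - 1*26953 = -1 - 26953 = -26954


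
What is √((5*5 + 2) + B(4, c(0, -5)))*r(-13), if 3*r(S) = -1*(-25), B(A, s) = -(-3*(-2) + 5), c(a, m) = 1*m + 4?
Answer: 100/3 ≈ 33.333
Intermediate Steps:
c(a, m) = 4 + m (c(a, m) = m + 4 = 4 + m)
B(A, s) = -11 (B(A, s) = -(6 + 5) = -1*11 = -11)
r(S) = 25/3 (r(S) = (-1*(-25))/3 = (⅓)*25 = 25/3)
√((5*5 + 2) + B(4, c(0, -5)))*r(-13) = √((5*5 + 2) - 11)*(25/3) = √((25 + 2) - 11)*(25/3) = √(27 - 11)*(25/3) = √16*(25/3) = 4*(25/3) = 100/3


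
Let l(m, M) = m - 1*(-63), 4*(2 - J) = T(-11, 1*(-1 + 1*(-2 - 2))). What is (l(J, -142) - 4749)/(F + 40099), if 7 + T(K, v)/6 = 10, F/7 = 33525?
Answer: -9377/549548 ≈ -0.017063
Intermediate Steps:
F = 234675 (F = 7*33525 = 234675)
T(K, v) = 18 (T(K, v) = -42 + 6*10 = -42 + 60 = 18)
J = -5/2 (J = 2 - 1/4*18 = 2 - 9/2 = -5/2 ≈ -2.5000)
l(m, M) = 63 + m (l(m, M) = m + 63 = 63 + m)
(l(J, -142) - 4749)/(F + 40099) = ((63 - 5/2) - 4749)/(234675 + 40099) = (121/2 - 4749)/274774 = -9377/2*1/274774 = -9377/549548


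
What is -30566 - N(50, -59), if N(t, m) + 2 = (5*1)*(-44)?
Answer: -30344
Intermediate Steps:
N(t, m) = -222 (N(t, m) = -2 + (5*1)*(-44) = -2 + 5*(-44) = -2 - 220 = -222)
-30566 - N(50, -59) = -30566 - 1*(-222) = -30566 + 222 = -30344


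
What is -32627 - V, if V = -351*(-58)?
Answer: -52985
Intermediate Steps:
V = 20358
-32627 - V = -32627 - 1*20358 = -32627 - 20358 = -52985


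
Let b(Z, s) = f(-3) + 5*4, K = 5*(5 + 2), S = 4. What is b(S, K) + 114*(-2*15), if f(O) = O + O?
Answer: -3406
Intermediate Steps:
f(O) = 2*O
K = 35 (K = 5*7 = 35)
b(Z, s) = 14 (b(Z, s) = 2*(-3) + 5*4 = -6 + 20 = 14)
b(S, K) + 114*(-2*15) = 14 + 114*(-2*15) = 14 + 114*(-30) = 14 - 3420 = -3406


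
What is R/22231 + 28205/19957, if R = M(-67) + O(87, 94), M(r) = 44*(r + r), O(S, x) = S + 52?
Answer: 512132906/443664067 ≈ 1.1543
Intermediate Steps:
O(S, x) = 52 + S
M(r) = 88*r (M(r) = 44*(2*r) = 88*r)
R = -5757 (R = 88*(-67) + (52 + 87) = -5896 + 139 = -5757)
R/22231 + 28205/19957 = -5757/22231 + 28205/19957 = 512132906/443664067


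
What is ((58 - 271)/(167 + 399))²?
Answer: 45369/320356 ≈ 0.14162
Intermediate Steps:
((58 - 271)/(167 + 399))² = (-213/566)² = 45369/320356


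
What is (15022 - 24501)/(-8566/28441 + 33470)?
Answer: -269592239/951911704 ≈ -0.28321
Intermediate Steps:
(15022 - 24501)/(-8566/28441 + 33470) = -9479/(-8566*1/28441 + 33470) = -9479/(-8566/28441 + 33470) = -9479/951911704/28441 = -9479*28441/951911704 = -269592239/951911704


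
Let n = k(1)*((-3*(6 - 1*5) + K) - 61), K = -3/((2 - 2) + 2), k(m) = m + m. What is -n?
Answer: 131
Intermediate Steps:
k(m) = 2*m
K = -3/2 (K = -3/(0 + 2) = -3/2 ≈ -1.5000)
n = -131 (n = (2*1)*((-3*(6 - 1*5) - 3/2) - 61) = 2*((-3*(6 - 5) - 3/2) - 61) = 2*((-3*1 - 3/2) - 61) = 2*((-3 - 3/2) - 61) = 2*(-9/2 - 61) = 2*(-131/2) = -131)
-n = -1*(-131) = 131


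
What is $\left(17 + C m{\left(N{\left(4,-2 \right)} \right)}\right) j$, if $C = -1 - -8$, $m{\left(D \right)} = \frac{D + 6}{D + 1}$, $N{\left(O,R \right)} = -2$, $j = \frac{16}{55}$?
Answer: $- \frac{16}{5} \approx -3.2$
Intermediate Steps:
$j = \frac{16}{55}$ ($j = 16 \cdot \frac{1}{55} = \frac{16}{55} \approx 0.29091$)
$m{\left(D \right)} = \frac{6 + D}{1 + D}$
$C = 7$ ($C = -1 + 8 = 7$)
$\left(17 + C m{\left(N{\left(4,-2 \right)} \right)}\right) j = \left(17 + 7 \frac{6 - 2}{1 - 2}\right) \frac{16}{55} = \left(17 + 7 \frac{1}{-1} \cdot 4\right) \frac{16}{55} = \left(17 + 7 \left(\left(-1\right) 4\right)\right) \frac{16}{55} = \left(17 + 7 \left(-4\right)\right) \frac{16}{55} = \left(17 - 28\right) \frac{16}{55} = \left(-11\right) \frac{16}{55} = - \frac{16}{5}$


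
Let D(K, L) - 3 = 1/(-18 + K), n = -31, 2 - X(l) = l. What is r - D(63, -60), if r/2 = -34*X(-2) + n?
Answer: -15166/45 ≈ -337.02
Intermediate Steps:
X(l) = 2 - l
D(K, L) = 3 + 1/(-18 + K)
r = -334 (r = 2*(-34*(2 - 1*(-2)) - 31) = 2*(-34*(2 + 2) - 31) = 2*(-34*4 - 31) = 2*(-136 - 31) = 2*(-167) = -334)
r - D(63, -60) = -334 - (-53 + 3*63)/(-18 + 63) = -334 - (-53 + 189)/45 = -334 - 136/45 = -15166/45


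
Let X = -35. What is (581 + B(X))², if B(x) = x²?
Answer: 3261636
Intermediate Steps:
(581 + B(X))² = (581 + (-35)²)² = (581 + 1225)² = 1806² = 3261636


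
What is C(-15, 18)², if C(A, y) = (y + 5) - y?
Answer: 25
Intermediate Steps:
C(A, y) = 5 (C(A, y) = (5 + y) - y = 5)
C(-15, 18)² = 5² = 25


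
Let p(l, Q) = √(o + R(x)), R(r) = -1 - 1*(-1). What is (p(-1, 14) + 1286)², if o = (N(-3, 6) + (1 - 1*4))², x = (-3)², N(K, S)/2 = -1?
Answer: 1666681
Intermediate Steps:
N(K, S) = -2 (N(K, S) = 2*(-1) = -2)
x = 9
R(r) = 0 (R(r) = -1 + 1 = 0)
o = 25 (o = (-2 + (1 - 1*4))² = (-2 + (1 - 4))² = (-2 - 3)² = (-5)² = 25)
p(l, Q) = 5 (p(l, Q) = √(25 + 0) = √25 = 5)
(p(-1, 14) + 1286)² = (5 + 1286)² = 1291² = 1666681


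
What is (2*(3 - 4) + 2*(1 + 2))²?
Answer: 16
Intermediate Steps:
(2*(3 - 4) + 2*(1 + 2))² = (2*(-1) + 2*3)² = (-2 + 6)² = 4² = 16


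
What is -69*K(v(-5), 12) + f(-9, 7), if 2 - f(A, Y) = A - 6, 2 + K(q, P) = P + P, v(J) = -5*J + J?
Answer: -1501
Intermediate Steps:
v(J) = -4*J
K(q, P) = -2 + 2*P (K(q, P) = -2 + (P + P) = -2 + 2*P)
f(A, Y) = 8 - A (f(A, Y) = 2 - (A - 6) = 2 - (-6 + A) = 2 + (6 - A) = 8 - A)
-69*K(v(-5), 12) + f(-9, 7) = -69*(-2 + 2*12) + (8 - 1*(-9)) = -69*(-2 + 24) + (8 + 9) = -69*22 + 17 = -1518 + 17 = -1501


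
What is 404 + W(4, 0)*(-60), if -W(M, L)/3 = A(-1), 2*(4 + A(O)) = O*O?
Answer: -226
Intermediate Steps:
A(O) = -4 + O²/2 (A(O) = -4 + (O*O)/2 = -4 + O²/2)
W(M, L) = 21/2 (W(M, L) = -3*(-4 + (½)*(-1)²) = -3*(-4 + (½)*1) = -3*(-4 + ½) = -3*(-7/2) = 21/2)
404 + W(4, 0)*(-60) = 404 + (21/2)*(-60) = 404 - 630 = -226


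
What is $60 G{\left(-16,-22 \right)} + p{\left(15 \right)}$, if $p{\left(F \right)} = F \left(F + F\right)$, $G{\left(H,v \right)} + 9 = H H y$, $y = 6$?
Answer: $92070$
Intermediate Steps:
$G{\left(H,v \right)} = -9 + 6 H^{2}$ ($G{\left(H,v \right)} = -9 + H H 6 = -9 + H^{2} \cdot 6 = -9 + 6 H^{2}$)
$p{\left(F \right)} = 2 F^{2}$ ($p{\left(F \right)} = F 2 F = 2 F^{2}$)
$60 G{\left(-16,-22 \right)} + p{\left(15 \right)} = 60 \left(-9 + 6 \left(-16\right)^{2}\right) + 2 \cdot 15^{2} = 60 \left(-9 + 6 \cdot 256\right) + 2 \cdot 225 = 60 \left(-9 + 1536\right) + 450 = 60 \cdot 1527 + 450 = 91620 + 450 = 92070$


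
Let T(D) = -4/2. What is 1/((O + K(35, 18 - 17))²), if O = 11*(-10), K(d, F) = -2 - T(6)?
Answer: 1/12100 ≈ 8.2645e-5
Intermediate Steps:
T(D) = -2 (T(D) = -4*½ = -2)
K(d, F) = 0 (K(d, F) = -2 - 1*(-2) = -2 + 2 = 0)
O = -110
1/((O + K(35, 18 - 17))²) = 1/((-110 + 0)²) = 1/((-110)²) = 1/12100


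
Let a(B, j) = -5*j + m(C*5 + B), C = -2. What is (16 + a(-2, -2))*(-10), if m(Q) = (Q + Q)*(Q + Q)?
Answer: -6020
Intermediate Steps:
m(Q) = 4*Q**2 (m(Q) = (2*Q)*(2*Q) = 4*Q**2)
a(B, j) = -5*j + 4*(-10 + B)**2 (a(B, j) = -5*j + 4*(-2*5 + B)**2 = -5*j + 4*(-10 + B)**2)
(16 + a(-2, -2))*(-10) = (16 + (-5*(-2) + 4*(-10 - 2)**2))*(-10) = (16 + (10 + 4*(-12)**2))*(-10) = (16 + (10 + 4*144))*(-10) = (16 + (10 + 576))*(-10) = (16 + 586)*(-10) = 602*(-10) = -6020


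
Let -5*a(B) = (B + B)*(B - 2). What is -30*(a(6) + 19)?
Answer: -282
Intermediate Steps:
a(B) = -2*B*(-2 + B)/5 (a(B) = -(B + B)*(B - 2)/5 = -2*B*(-2 + B)/5)
-30*(a(6) + 19) = -30*((⅖)*6*(2 - 1*6) + 19) = -30*((⅖)*6*(2 - 6) + 19) = -30*((⅖)*6*(-4) + 19) = -30*(-48/5 + 19) = -30*47/5 = -282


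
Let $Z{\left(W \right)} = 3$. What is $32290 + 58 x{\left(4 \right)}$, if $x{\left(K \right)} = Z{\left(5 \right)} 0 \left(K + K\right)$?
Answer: $32290$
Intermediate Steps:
$x{\left(K \right)} = 0$ ($x{\left(K \right)} = 3 \cdot 0 \left(K + K\right) = 0 \cdot 2 K = 0$)
$32290 + 58 x{\left(4 \right)} = 32290 + 58 \cdot 0 = 32290 + 0 = 32290$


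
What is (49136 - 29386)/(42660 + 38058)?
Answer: 9875/40359 ≈ 0.24468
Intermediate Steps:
(49136 - 29386)/(42660 + 38058) = 19750/80718 = 19750*(1/80718) = 9875/40359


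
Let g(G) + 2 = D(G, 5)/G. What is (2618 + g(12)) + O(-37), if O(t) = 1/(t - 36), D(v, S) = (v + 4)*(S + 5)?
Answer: 575821/219 ≈ 2629.3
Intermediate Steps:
D(v, S) = (4 + v)*(5 + S)
g(G) = -2 + (40 + 10*G)/G (g(G) = -2 + (20 + 4*5 + 5*G + 5*G)/G = -2 + (20 + 20 + 5*G + 5*G)/G = -2 + (40 + 10*G)/G)
O(t) = 1/(-36 + t)
(2618 + g(12)) + O(-37) = (2618 + (8 + 40/12)) + 1/(-36 - 37) = (2618 + (8 + 40*(1/12))) + 1/(-73) = (2618 + (8 + 10/3)) - 1/73 = (2618 + 34/3) - 1/73 = 7888/3 - 1/73 = 575821/219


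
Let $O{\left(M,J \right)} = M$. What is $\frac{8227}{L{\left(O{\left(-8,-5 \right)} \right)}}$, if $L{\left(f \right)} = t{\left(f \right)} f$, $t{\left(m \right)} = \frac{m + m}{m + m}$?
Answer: $- \frac{8227}{8} \approx -1028.4$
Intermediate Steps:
$t{\left(m \right)} = 1$ ($t{\left(m \right)} = \frac{2 m}{2 m} = 2 m \frac{1}{2 m} = 1$)
$L{\left(f \right)} = f$ ($L{\left(f \right)} = 1 f = f$)
$\frac{8227}{L{\left(O{\left(-8,-5 \right)} \right)}} = \frac{8227}{-8} = 8227 \left(- \frac{1}{8}\right) = - \frac{8227}{8}$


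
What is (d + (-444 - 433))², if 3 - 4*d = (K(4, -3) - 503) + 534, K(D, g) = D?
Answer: 783225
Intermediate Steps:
d = -8 (d = ¾ - ((4 - 503) + 534)/4 = ¾ - (-499 + 534)/4 = ¾ - ¼*35 = ¾ - 35/4 = -8)
(d + (-444 - 433))² = (-8 + (-444 - 433))² = (-8 - 877)² = (-885)² = 783225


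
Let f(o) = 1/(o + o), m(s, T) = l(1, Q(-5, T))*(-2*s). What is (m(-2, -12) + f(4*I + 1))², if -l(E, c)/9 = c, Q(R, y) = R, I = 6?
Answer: 81018001/2500 ≈ 32407.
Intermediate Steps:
l(E, c) = -9*c
m(s, T) = -90*s (m(s, T) = (-9*(-5))*(-2*s) = 45*(-2*s) = -90*s)
f(o) = 1/(2*o)
(m(-2, -12) + f(4*I + 1))² = (-90*(-2) + 1/(2*(4*6 + 1)))² = (180 + 1/(2*(24 + 1)))² = (180 + (½)/25)² = (180 + (½)*(1/25))² = (180 + 1/50)² = (9001/50)² = 81018001/2500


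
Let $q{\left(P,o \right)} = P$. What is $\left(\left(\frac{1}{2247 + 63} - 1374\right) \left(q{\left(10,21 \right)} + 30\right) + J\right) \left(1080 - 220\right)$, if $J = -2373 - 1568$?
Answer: $- \frac{11701269220}{231} \approx -5.0655 \cdot 10^{7}$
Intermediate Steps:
$J = -3941$ ($J = -2373 - 1568 = -3941$)
$\left(\left(\frac{1}{2247 + 63} - 1374\right) \left(q{\left(10,21 \right)} + 30\right) + J\right) \left(1080 - 220\right) = \left(\left(\frac{1}{2247 + 63} - 1374\right) \left(10 + 30\right) - 3941\right) \left(1080 - 220\right) = \left(\left(\frac{1}{2310} - 1374\right) 40 - 3941\right) 860 = \left(\left(- \frac{3173939}{2310}\right) 40 - 3941\right) 860 = \left(- \frac{12695756}{231} - 3941\right) 860 = \left(- \frac{13606127}{231}\right) 860 = - \frac{11701269220}{231}$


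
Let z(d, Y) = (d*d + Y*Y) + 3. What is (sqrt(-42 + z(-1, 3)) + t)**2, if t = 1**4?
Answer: (1 + I*sqrt(29))**2 ≈ -28.0 + 10.77*I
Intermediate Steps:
t = 1
z(d, Y) = 3 + Y**2 + d**2 (z(d, Y) = (d**2 + Y**2) + 3 = (Y**2 + d**2) + 3 = 3 + Y**2 + d**2)
(sqrt(-42 + z(-1, 3)) + t)**2 = (sqrt(-42 + (3 + 3**2 + (-1)**2)) + 1)**2 = (sqrt(-42 + (3 + 9 + 1)) + 1)**2 = (sqrt(-42 + 13) + 1)**2 = (sqrt(-29) + 1)**2 = (I*sqrt(29) + 1)**2 = (1 + I*sqrt(29))**2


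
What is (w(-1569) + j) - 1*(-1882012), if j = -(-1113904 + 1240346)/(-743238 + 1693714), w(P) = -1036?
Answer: 893911209067/475238 ≈ 1.8810e+6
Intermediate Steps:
j = -63221/475238 (j = -126442/950476 = -1*63221/475238 = -63221/475238 ≈ -0.13303)
(w(-1569) + j) - 1*(-1882012) = (-1036 - 63221/475238) - 1*(-1882012) = -492409789/475238 + 1882012 = 893911209067/475238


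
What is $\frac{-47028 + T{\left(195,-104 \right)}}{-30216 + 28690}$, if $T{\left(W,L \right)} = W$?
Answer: $\frac{46833}{1526} \approx 30.69$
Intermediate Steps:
$\frac{-47028 + T{\left(195,-104 \right)}}{-30216 + 28690} = \frac{-47028 + 195}{-30216 + 28690} = - \frac{46833}{-1526} = \left(-46833\right) \left(- \frac{1}{1526}\right) = \frac{46833}{1526}$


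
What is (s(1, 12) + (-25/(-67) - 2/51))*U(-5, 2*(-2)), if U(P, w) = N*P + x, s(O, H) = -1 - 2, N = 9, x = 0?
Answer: 136650/1139 ≈ 119.97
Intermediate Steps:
s(O, H) = -3
U(P, w) = 9*P (U(P, w) = 9*P + 0 = 9*P)
(s(1, 12) + (-25/(-67) - 2/51))*U(-5, 2*(-2)) = (-3 + (-25/(-67) - 2/51))*(9*(-5)) = (-3 + (-25*(-1/67) - 2*1/51))*(-45) = (-3 + (25/67 - 2/51))*(-45) = (-3 + 1141/3417)*(-45) = -9110/3417*(-45) = 136650/1139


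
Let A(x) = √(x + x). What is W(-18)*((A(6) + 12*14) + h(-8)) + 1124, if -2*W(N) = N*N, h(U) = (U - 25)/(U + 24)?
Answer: -206063/8 - 324*√3 ≈ -26319.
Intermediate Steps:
A(x) = √2*√x (A(x) = √(2*x) = √2*√x)
h(U) = (-25 + U)/(24 + U)
W(N) = -N²/2 (W(N) = -N*N/2 = -N²/2)
W(-18)*((A(6) + 12*14) + h(-8)) + 1124 = (-½*(-18)²)*((√2*√6 + 12*14) + (-25 - 8)/(24 - 8)) + 1124 = (-½*324)*((2*√3 + 168) - 33/16) + 1124 = -162*((168 + 2*√3) + (1/16)*(-33)) + 1124 = -162*((168 + 2*√3) - 33/16) + 1124 = -162*(2655/16 + 2*√3) + 1124 = (-215055/8 - 324*√3) + 1124 = -206063/8 - 324*√3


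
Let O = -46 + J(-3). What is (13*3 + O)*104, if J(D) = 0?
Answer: -728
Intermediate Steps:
O = -46 (O = -46 + 0 = -46)
(13*3 + O)*104 = (13*3 - 46)*104 = (39 - 46)*104 = -7*104 = -728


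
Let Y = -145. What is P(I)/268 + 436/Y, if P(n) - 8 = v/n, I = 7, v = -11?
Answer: -811411/272020 ≈ -2.9829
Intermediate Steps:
P(n) = 8 - 11/n
P(I)/268 + 436/Y = (8 - 11/7)/268 + 436/(-145) = (8 - 11*1/7)*(1/268) + 436*(-1/145) = (8 - 11/7)*(1/268) - 436/145 = (45/7)*(1/268) - 436/145 = 45/1876 - 436/145 = -811411/272020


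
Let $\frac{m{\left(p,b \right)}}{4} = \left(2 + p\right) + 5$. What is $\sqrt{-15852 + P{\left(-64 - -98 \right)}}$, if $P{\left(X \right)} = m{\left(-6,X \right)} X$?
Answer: $2 i \sqrt{3929} \approx 125.36 i$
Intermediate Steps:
$m{\left(p,b \right)} = 28 + 4 p$ ($m{\left(p,b \right)} = 4 \left(\left(2 + p\right) + 5\right) = 4 \left(7 + p\right) = 28 + 4 p$)
$P{\left(X \right)} = 4 X$ ($P{\left(X \right)} = \left(28 + 4 \left(-6\right)\right) X = \left(28 - 24\right) X = 4 X$)
$\sqrt{-15852 + P{\left(-64 - -98 \right)}} = \sqrt{-15852 + 4 \left(-64 - -98\right)} = \sqrt{-15852 + 4 \left(-64 + 98\right)} = \sqrt{-15852 + 4 \cdot 34} = \sqrt{-15852 + 136} = \sqrt{-15716} = 2 i \sqrt{3929}$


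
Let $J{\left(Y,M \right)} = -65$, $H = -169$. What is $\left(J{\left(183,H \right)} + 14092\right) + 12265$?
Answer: $26292$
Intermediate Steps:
$\left(J{\left(183,H \right)} + 14092\right) + 12265 = \left(-65 + 14092\right) + 12265 = 14027 + 12265 = 26292$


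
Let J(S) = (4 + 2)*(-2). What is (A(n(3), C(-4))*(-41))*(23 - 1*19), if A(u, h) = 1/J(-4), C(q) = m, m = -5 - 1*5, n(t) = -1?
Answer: 41/3 ≈ 13.667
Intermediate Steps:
J(S) = -12 (J(S) = 6*(-2) = -12)
m = -10 (m = -5 - 5 = -10)
C(q) = -10
A(u, h) = -1/12 (A(u, h) = 1/(-12) = -1/12)
(A(n(3), C(-4))*(-41))*(23 - 1*19) = (-1/12*(-41))*(23 - 1*19) = 41*(23 - 19)/12 = (41/12)*4 = 41/3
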